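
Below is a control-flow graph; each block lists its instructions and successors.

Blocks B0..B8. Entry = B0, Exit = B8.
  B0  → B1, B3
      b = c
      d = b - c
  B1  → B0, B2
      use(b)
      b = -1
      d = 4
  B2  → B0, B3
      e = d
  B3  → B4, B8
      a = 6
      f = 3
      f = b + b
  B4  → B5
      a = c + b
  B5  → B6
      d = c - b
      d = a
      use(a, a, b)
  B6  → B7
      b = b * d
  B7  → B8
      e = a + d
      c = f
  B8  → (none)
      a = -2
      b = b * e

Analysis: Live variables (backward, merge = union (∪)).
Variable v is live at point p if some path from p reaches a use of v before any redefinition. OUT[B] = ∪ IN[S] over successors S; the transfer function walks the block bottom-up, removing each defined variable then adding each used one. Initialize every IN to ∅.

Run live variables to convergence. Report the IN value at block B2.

Fixpoint table:
  B0:  IN={c, e}  OUT={b, c, e}
  B1:  IN={b, c, e}  OUT={b, c, d, e}
  B2:  IN={b, c, d}  OUT={b, c, e}
  B3:  IN={b, c, e}  OUT={b, c, e, f}
  B4:  IN={b, c, f}  OUT={a, b, c, f}
  B5:  IN={a, b, c, f}  OUT={a, b, d, f}
  B6:  IN={a, b, d, f}  OUT={a, b, d, f}
  B7:  IN={a, b, d, f}  OUT={b, e}
  B8:  IN={b, e}  OUT={}

Merge at B2: OUT[B2] = IN[B0] ⊔ IN[B3] = {b, c, e}
Applying B2's transfer function to that OUT value gives IN[B2] (row B2 above).

Answer: {b, c, d}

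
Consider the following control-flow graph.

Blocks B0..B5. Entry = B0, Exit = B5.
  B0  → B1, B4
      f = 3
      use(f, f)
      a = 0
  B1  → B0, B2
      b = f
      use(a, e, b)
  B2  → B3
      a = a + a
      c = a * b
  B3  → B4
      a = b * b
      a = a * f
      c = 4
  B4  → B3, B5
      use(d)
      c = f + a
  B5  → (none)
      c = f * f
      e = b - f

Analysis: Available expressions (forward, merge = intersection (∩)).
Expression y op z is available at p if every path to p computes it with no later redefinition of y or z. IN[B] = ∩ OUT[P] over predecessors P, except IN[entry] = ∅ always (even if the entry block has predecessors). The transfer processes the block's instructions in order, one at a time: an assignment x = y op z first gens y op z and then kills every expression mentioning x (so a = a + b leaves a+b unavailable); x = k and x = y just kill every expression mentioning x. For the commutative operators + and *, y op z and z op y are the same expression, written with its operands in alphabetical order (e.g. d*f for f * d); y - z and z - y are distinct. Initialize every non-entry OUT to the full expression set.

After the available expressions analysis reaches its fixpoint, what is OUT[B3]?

Per-block solution:
  B0:   IN={}   OUT={}
  B1:   IN={}   OUT={}
  B2:   IN={}   OUT={a*b}
  B3:   IN={}   OUT={b*b}
  B4:   IN={}   OUT={a+f}
  B5:   IN={a+f}   OUT={a+f, b-f, f*f}

Merge at B3: IN[B3] = OUT[B2] ∩ OUT[B4] = {}
Applying B3's transfer function to that IN value gives OUT[B3] (row B3 above).

Answer: {b*b}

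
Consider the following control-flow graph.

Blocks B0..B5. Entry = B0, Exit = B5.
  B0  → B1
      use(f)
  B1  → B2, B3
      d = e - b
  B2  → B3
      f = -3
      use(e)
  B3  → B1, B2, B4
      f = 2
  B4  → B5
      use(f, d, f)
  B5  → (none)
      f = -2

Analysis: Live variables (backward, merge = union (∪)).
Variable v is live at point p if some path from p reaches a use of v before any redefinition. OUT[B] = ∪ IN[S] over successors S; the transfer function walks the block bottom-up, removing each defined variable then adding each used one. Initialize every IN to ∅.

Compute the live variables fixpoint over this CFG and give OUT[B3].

Answer: {b, d, e, f}

Derivation:
Fixpoint table:
  B0:  IN={b, e, f}  OUT={b, e}
  B1:  IN={b, e}  OUT={b, d, e}
  B2:  IN={b, d, e}  OUT={b, d, e}
  B3:  IN={b, d, e}  OUT={b, d, e, f}
  B4:  IN={d, f}  OUT={}
  B5:  IN={}  OUT={}

Merge at B3: OUT[B3] = IN[B1] ⊔ IN[B2] ⊔ IN[B4] = {b, d, e, f}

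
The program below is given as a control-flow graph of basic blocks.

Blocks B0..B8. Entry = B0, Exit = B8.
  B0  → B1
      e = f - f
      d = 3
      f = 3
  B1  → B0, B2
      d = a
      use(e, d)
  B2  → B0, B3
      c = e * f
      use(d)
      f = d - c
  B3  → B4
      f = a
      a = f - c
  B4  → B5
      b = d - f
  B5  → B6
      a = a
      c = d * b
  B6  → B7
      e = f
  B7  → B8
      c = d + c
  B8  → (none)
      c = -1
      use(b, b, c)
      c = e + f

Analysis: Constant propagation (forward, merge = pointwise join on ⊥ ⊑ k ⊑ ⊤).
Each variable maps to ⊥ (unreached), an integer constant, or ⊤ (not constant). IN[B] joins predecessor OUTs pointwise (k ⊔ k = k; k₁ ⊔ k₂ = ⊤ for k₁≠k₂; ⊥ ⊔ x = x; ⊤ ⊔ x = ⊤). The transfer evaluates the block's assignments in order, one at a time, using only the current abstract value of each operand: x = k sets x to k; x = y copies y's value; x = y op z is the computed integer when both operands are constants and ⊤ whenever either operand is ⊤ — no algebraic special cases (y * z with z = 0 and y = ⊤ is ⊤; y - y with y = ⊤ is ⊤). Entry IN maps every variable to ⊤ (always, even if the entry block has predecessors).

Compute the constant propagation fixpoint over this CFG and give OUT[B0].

Answer: {a: ⊤, b: ⊤, c: ⊤, d: 3, e: ⊤, f: 3}

Trace:
Per-block solution:
  B0: | IN=(all ⊤) | OUT={d:3, f:3; rest ⊤}
  B1: | IN={d:3, f:3; rest ⊤} | OUT={f:3; rest ⊤}
  B2: | IN={f:3; rest ⊤} | OUT=(all ⊤)
  B3: | IN=(all ⊤) | OUT=(all ⊤)
  B4: | IN=(all ⊤) | OUT=(all ⊤)
  B5: | IN=(all ⊤) | OUT=(all ⊤)
  B6: | IN=(all ⊤) | OUT=(all ⊤)
  B7: | IN=(all ⊤) | OUT=(all ⊤)
  B8: | IN=(all ⊤) | OUT=(all ⊤)

Merge at B0 (entry node, so the boundary value (all ⊤) is joined with the incoming edge(s)): IN[B0] = (all ⊤) ⊔ OUT[B1] ⊔ OUT[B2] = {a: ⊤, b: ⊤, c: ⊤, d: ⊤, e: ⊤, f: ⊤}
Applying B0's transfer function to that IN value gives OUT[B0] (row B0 above).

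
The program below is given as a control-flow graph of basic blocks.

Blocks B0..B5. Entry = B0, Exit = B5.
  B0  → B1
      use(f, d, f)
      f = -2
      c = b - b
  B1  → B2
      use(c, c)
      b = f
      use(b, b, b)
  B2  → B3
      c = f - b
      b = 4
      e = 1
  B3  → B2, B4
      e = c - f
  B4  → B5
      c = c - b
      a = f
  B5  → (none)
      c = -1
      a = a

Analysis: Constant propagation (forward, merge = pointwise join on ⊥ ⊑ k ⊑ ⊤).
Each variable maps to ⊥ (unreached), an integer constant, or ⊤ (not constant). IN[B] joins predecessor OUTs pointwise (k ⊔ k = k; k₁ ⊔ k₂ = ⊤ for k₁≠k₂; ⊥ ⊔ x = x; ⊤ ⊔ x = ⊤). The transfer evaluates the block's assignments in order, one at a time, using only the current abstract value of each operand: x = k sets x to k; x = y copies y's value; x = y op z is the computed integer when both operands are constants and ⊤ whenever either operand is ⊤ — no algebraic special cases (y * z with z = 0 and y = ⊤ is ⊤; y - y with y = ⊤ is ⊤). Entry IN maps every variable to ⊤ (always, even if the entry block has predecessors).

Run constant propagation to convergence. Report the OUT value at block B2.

Fixpoint table:
  B0:  IN=(all ⊤)  OUT={f:-2; rest ⊤}
  B1:  IN={f:-2; rest ⊤}  OUT={b:-2, f:-2; rest ⊤}
  B2:  IN={f:-2; rest ⊤}  OUT={b:4, e:1, f:-2; rest ⊤}
  B3:  IN={b:4, e:1, f:-2; rest ⊤}  OUT={b:4, f:-2; rest ⊤}
  B4:  IN={b:4, f:-2; rest ⊤}  OUT={a:-2, b:4, f:-2; rest ⊤}
  B5:  IN={a:-2, b:4, f:-2; rest ⊤}  OUT={a:-2, b:4, c:-1, f:-2; rest ⊤}

Merge at B2: IN[B2] = OUT[B1] ⊔ OUT[B3] = {a: ⊤, b: ⊤, c: ⊤, d: ⊤, e: ⊤, f: -2}
Applying B2's transfer function to that IN value gives OUT[B2] (row B2 above).

Answer: {a: ⊤, b: 4, c: ⊤, d: ⊤, e: 1, f: -2}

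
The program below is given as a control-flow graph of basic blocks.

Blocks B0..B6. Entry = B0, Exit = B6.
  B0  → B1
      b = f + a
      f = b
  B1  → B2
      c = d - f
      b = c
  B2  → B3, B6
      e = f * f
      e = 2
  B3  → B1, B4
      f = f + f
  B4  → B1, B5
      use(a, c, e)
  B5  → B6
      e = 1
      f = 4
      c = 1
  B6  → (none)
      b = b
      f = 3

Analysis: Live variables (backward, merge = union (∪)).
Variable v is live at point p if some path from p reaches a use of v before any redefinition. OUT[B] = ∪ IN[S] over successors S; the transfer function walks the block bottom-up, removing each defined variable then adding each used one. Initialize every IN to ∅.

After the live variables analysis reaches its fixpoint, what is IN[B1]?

Converged values:
  B0:   IN={a, d, f}   OUT={a, d, f}
  B1:   IN={a, d, f}   OUT={a, b, c, d, f}
  B2:   IN={a, b, c, d, f}   OUT={a, b, c, d, e, f}
  B3:   IN={a, b, c, d, e, f}   OUT={a, b, c, d, e, f}
  B4:   IN={a, b, c, d, e, f}   OUT={a, b, d, f}
  B5:   IN={b}   OUT={b}
  B6:   IN={b}   OUT={}

Merge at B1: OUT[B1] = IN[B2] = {a, b, c, d, f}
Applying B1's transfer function to that OUT value gives IN[B1] (row B1 above).

Answer: {a, d, f}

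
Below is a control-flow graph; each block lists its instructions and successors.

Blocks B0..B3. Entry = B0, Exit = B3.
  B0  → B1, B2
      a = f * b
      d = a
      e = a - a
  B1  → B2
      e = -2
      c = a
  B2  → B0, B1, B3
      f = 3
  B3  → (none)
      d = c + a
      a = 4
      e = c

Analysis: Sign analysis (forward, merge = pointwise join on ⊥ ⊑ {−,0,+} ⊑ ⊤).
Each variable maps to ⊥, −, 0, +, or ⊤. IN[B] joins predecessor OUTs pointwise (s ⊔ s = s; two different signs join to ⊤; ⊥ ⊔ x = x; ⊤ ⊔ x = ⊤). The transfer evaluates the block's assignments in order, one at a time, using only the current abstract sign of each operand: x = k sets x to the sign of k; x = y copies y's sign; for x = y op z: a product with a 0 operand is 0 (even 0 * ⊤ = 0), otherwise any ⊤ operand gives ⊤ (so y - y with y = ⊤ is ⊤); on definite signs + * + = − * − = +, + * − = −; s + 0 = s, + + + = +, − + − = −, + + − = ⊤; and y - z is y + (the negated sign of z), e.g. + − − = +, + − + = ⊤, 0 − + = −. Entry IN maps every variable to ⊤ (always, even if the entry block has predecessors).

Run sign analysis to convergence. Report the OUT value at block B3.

Answer: {a: +, b: ⊤, c: ⊤, d: ⊤, e: ⊤, f: +}

Trace:
Per-block solution:
  B0: | IN=(all ⊤) | OUT=(all ⊤)
  B1: | IN=(all ⊤) | OUT={e:-; rest ⊤}
  B2: | IN=(all ⊤) | OUT={f:+; rest ⊤}
  B3: | IN={f:+; rest ⊤} | OUT={a:+, f:+; rest ⊤}

Merge at B3: IN[B3] = OUT[B2] = {a: ⊤, b: ⊤, c: ⊤, d: ⊤, e: ⊤, f: +}
Applying B3's transfer function to that IN value gives OUT[B3] (row B3 above).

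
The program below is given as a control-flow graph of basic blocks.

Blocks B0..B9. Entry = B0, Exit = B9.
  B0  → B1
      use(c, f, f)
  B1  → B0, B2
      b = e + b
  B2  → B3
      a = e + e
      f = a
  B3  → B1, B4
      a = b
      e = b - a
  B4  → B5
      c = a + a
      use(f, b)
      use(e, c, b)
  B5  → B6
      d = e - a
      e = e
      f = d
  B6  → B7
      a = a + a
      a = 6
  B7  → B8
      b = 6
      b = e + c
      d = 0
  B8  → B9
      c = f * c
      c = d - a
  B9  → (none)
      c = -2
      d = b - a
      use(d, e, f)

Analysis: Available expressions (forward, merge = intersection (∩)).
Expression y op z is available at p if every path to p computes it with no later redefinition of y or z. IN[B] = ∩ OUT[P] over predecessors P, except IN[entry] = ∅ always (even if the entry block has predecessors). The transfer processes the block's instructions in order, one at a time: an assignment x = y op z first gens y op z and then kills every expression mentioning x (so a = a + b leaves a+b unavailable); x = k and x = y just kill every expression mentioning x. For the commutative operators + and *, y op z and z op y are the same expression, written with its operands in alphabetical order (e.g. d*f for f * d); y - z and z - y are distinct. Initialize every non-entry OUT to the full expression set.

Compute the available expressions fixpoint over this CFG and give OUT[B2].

Answer: {e+e}

Trace:
Fixpoint table:
  B0:  IN={}  OUT={}
  B1:  IN={}  OUT={}
  B2:  IN={}  OUT={e+e}
  B3:  IN={e+e}  OUT={b-a}
  B4:  IN={b-a}  OUT={a+a, b-a}
  B5:  IN={a+a, b-a}  OUT={a+a, b-a}
  B6:  IN={a+a, b-a}  OUT={}
  B7:  IN={}  OUT={c+e}
  B8:  IN={c+e}  OUT={d-a}
  B9:  IN={d-a}  OUT={b-a}

Merge at B2: IN[B2] = OUT[B1] = {}
Applying B2's transfer function to that IN value gives OUT[B2] (row B2 above).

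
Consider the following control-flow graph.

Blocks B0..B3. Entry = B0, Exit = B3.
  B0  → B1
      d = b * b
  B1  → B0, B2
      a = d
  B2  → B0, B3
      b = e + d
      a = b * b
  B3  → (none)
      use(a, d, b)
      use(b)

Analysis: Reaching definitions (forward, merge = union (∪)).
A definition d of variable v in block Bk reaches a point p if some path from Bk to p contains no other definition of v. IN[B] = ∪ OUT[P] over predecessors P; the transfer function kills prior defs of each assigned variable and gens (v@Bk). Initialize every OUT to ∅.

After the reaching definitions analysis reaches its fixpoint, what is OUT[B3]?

Answer: {a@B2, b@B2, d@B0}

Derivation:
Fixpoint table:
  B0: | IN={a@B1, a@B2, b@B2, d@B0} | OUT={a@B1, a@B2, b@B2, d@B0}
  B1: | IN={a@B1, a@B2, b@B2, d@B0} | OUT={a@B1, b@B2, d@B0}
  B2: | IN={a@B1, b@B2, d@B0} | OUT={a@B2, b@B2, d@B0}
  B3: | IN={a@B2, b@B2, d@B0} | OUT={a@B2, b@B2, d@B0}

Merge at B3: IN[B3] = OUT[B2] = {a@B2, b@B2, d@B0}
Applying B3's transfer function to that IN value gives OUT[B3] (row B3 above).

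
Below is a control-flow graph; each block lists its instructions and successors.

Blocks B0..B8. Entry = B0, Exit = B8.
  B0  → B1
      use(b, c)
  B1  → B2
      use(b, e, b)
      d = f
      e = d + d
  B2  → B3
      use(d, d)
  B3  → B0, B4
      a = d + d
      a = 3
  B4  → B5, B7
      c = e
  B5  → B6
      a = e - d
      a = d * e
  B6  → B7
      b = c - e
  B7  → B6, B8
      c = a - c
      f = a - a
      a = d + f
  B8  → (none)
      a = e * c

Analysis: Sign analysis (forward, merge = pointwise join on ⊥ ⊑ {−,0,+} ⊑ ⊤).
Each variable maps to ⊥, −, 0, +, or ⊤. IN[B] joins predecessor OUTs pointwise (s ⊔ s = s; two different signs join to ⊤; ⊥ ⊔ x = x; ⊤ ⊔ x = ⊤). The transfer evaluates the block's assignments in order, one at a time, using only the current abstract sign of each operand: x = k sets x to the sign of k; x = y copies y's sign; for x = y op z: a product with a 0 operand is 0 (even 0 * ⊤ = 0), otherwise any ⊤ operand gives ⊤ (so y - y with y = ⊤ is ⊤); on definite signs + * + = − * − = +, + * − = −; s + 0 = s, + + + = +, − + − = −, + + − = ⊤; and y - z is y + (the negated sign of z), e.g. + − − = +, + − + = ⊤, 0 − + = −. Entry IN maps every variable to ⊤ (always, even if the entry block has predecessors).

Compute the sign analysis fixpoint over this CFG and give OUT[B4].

Answer: {a: +, b: ⊤, c: ⊤, d: ⊤, e: ⊤, f: ⊤}

Derivation:
Fixpoint table:
  B0:  IN=(all ⊤)  OUT=(all ⊤)
  B1:  IN=(all ⊤)  OUT=(all ⊤)
  B2:  IN=(all ⊤)  OUT=(all ⊤)
  B3:  IN=(all ⊤)  OUT={a:+; rest ⊤}
  B4:  IN={a:+; rest ⊤}  OUT={a:+; rest ⊤}
  B5:  IN={a:+; rest ⊤}  OUT=(all ⊤)
  B6:  IN=(all ⊤)  OUT=(all ⊤)
  B7:  IN=(all ⊤)  OUT=(all ⊤)
  B8:  IN=(all ⊤)  OUT=(all ⊤)

Merge at B4: IN[B4] = OUT[B3] = {a: +, b: ⊤, c: ⊤, d: ⊤, e: ⊤, f: ⊤}
Applying B4's transfer function to that IN value gives OUT[B4] (row B4 above).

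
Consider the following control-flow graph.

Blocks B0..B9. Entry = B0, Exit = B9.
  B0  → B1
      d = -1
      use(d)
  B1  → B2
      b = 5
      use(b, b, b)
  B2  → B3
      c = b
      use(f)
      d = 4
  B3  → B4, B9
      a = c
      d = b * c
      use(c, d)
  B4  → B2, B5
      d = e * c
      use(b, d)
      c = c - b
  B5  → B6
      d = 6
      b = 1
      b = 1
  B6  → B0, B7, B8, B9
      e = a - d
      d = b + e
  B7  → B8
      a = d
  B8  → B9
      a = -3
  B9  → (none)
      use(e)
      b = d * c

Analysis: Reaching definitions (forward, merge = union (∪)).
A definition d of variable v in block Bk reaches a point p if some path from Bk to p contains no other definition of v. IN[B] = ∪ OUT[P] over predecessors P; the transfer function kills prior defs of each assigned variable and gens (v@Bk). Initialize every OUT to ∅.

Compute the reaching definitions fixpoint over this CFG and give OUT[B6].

Answer: {a@B3, b@B5, c@B4, d@B6, e@B6}

Working:
Fixpoint table:
  B0: | IN={a@B3, b@B5, c@B4, d@B6, e@B6} | OUT={a@B3, b@B5, c@B4, d@B0, e@B6}
  B1: | IN={a@B3, b@B5, c@B4, d@B0, e@B6} | OUT={a@B3, b@B1, c@B4, d@B0, e@B6}
  B2: | IN={a@B3, b@B1, c@B4, d@B0, d@B4, e@B6} | OUT={a@B3, b@B1, c@B2, d@B2, e@B6}
  B3: | IN={a@B3, b@B1, c@B2, d@B2, e@B6} | OUT={a@B3, b@B1, c@B2, d@B3, e@B6}
  B4: | IN={a@B3, b@B1, c@B2, d@B3, e@B6} | OUT={a@B3, b@B1, c@B4, d@B4, e@B6}
  B5: | IN={a@B3, b@B1, c@B4, d@B4, e@B6} | OUT={a@B3, b@B5, c@B4, d@B5, e@B6}
  B6: | IN={a@B3, b@B5, c@B4, d@B5, e@B6} | OUT={a@B3, b@B5, c@B4, d@B6, e@B6}
  B7: | IN={a@B3, b@B5, c@B4, d@B6, e@B6} | OUT={a@B7, b@B5, c@B4, d@B6, e@B6}
  B8: | IN={a@B3, a@B7, b@B5, c@B4, d@B6, e@B6} | OUT={a@B8, b@B5, c@B4, d@B6, e@B6}
  B9: | IN={a@B3, a@B8, b@B1, b@B5, c@B2, c@B4, d@B3, d@B6, e@B6} | OUT={a@B3, a@B8, b@B9, c@B2, c@B4, d@B3, d@B6, e@B6}

Merge at B6: IN[B6] = OUT[B5] = {a@B3, b@B5, c@B4, d@B5, e@B6}
Applying B6's transfer function to that IN value gives OUT[B6] (row B6 above).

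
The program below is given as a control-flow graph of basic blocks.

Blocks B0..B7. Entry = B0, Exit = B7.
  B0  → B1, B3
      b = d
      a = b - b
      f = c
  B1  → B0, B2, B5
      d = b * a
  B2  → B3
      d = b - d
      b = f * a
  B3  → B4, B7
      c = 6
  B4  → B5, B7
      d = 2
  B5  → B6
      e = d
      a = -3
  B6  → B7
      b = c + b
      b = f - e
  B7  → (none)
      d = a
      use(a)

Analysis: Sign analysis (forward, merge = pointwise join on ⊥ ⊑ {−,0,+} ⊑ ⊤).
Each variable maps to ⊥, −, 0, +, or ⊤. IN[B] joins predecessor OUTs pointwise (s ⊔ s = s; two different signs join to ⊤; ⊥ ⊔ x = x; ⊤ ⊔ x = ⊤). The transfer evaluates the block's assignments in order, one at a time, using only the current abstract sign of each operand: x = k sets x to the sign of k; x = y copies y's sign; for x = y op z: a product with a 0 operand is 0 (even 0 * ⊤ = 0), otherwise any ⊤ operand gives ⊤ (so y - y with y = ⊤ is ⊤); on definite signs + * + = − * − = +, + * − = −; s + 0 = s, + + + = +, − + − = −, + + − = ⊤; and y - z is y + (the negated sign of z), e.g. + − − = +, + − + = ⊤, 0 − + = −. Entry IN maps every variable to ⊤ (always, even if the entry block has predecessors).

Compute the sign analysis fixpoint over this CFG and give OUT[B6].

Per-block solution:
  B0:   IN=(all ⊤)   OUT=(all ⊤)
  B1:   IN=(all ⊤)   OUT=(all ⊤)
  B2:   IN=(all ⊤)   OUT=(all ⊤)
  B3:   IN=(all ⊤)   OUT={c:+; rest ⊤}
  B4:   IN={c:+; rest ⊤}   OUT={c:+, d:+; rest ⊤}
  B5:   IN=(all ⊤)   OUT={a:-; rest ⊤}
  B6:   IN={a:-; rest ⊤}   OUT={a:-; rest ⊤}
  B7:   IN=(all ⊤)   OUT=(all ⊤)

Merge at B6: IN[B6] = OUT[B5] = {a: -, b: ⊤, c: ⊤, d: ⊤, e: ⊤, f: ⊤}
Applying B6's transfer function to that IN value gives OUT[B6] (row B6 above).

Answer: {a: -, b: ⊤, c: ⊤, d: ⊤, e: ⊤, f: ⊤}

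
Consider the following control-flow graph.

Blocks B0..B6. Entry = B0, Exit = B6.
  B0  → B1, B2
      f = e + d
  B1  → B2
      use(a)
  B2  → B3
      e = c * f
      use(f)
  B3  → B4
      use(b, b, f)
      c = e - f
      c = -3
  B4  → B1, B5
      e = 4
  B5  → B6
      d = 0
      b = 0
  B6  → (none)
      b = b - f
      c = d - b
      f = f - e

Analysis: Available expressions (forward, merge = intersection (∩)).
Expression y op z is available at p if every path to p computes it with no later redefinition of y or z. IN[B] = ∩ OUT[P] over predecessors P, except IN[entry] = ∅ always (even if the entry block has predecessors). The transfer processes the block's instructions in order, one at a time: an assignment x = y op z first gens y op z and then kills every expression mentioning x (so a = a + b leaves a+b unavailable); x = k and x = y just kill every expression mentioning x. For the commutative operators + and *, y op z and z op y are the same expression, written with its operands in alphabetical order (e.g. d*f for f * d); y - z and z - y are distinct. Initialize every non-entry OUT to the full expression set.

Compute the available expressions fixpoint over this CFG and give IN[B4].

Answer: {e-f}

Working:
Per-block solution:
  B0:  IN={}  OUT={d+e}
  B1:  IN={}  OUT={}
  B2:  IN={}  OUT={c*f}
  B3:  IN={c*f}  OUT={e-f}
  B4:  IN={e-f}  OUT={}
  B5:  IN={}  OUT={}
  B6:  IN={}  OUT={d-b}

Merge at B4: IN[B4] = OUT[B3] = {e-f}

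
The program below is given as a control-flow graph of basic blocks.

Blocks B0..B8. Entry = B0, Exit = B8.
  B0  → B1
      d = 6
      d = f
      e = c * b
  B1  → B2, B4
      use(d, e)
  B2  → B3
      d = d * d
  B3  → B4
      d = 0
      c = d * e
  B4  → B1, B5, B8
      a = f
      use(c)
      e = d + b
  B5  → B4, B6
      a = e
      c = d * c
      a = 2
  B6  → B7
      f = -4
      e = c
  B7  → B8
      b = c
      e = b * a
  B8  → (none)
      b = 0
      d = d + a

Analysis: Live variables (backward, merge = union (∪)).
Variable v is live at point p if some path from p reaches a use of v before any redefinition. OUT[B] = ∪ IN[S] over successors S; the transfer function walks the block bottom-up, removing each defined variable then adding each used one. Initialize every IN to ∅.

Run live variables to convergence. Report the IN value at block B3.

Answer: {b, e, f}

Derivation:
Per-block solution:
  B0: | IN={b, c, f} | OUT={b, c, d, e, f}
  B1: | IN={b, c, d, e, f} | OUT={b, c, d, e, f}
  B2: | IN={b, d, e, f} | OUT={b, e, f}
  B3: | IN={b, e, f} | OUT={b, c, d, f}
  B4: | IN={b, c, d, f} | OUT={a, b, c, d, e, f}
  B5: | IN={b, c, d, e, f} | OUT={a, b, c, d, f}
  B6: | IN={a, c, d} | OUT={a, c, d}
  B7: | IN={a, c, d} | OUT={a, d}
  B8: | IN={a, d} | OUT={}

Merge at B3: OUT[B3] = IN[B4] = {b, c, d, f}
Applying B3's transfer function to that OUT value gives IN[B3] (row B3 above).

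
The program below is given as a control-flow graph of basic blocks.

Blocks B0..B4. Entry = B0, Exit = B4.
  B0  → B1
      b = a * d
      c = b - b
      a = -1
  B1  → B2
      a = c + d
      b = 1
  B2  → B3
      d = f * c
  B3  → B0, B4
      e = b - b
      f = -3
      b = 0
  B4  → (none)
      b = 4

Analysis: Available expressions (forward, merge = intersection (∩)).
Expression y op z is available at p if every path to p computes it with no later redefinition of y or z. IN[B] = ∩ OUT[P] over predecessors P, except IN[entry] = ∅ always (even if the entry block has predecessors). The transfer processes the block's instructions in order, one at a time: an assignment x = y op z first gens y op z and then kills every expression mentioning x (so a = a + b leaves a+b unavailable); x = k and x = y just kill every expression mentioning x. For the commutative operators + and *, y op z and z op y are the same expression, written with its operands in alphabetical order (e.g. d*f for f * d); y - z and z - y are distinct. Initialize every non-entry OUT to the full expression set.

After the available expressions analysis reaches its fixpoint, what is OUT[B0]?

Answer: {b-b}

Trace:
Converged values:
  B0:   IN={}   OUT={b-b}
  B1:   IN={b-b}   OUT={c+d}
  B2:   IN={c+d}   OUT={c*f}
  B3:   IN={c*f}   OUT={}
  B4:   IN={}   OUT={}

Merge at B0 (entry node, so the boundary value {} is joined with the incoming edge(s)): IN[B0] = {} ∩ OUT[B3] = {}
Applying B0's transfer function to that IN value gives OUT[B0] (row B0 above).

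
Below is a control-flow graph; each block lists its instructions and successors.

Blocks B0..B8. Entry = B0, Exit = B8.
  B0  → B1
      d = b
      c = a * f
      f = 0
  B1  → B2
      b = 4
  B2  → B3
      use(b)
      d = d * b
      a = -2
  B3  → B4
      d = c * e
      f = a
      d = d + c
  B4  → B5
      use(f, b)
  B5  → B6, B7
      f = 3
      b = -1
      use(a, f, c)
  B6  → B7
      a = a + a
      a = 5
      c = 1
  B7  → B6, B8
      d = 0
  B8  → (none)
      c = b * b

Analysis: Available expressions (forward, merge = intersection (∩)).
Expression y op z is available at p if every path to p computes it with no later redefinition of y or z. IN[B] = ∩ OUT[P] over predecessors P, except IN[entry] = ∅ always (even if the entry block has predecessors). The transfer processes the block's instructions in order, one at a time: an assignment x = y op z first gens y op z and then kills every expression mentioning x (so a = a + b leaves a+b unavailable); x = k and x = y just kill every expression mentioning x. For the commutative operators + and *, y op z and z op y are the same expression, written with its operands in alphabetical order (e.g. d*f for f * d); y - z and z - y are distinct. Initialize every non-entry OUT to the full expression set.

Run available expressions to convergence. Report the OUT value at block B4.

Converged values:
  B0:  IN={}  OUT={}
  B1:  IN={}  OUT={}
  B2:  IN={}  OUT={}
  B3:  IN={}  OUT={c*e}
  B4:  IN={c*e}  OUT={c*e}
  B5:  IN={c*e}  OUT={c*e}
  B6:  IN={}  OUT={}
  B7:  IN={}  OUT={}
  B8:  IN={}  OUT={b*b}

Merge at B4: IN[B4] = OUT[B3] = {c*e}
Applying B4's transfer function to that IN value gives OUT[B4] (row B4 above).

Answer: {c*e}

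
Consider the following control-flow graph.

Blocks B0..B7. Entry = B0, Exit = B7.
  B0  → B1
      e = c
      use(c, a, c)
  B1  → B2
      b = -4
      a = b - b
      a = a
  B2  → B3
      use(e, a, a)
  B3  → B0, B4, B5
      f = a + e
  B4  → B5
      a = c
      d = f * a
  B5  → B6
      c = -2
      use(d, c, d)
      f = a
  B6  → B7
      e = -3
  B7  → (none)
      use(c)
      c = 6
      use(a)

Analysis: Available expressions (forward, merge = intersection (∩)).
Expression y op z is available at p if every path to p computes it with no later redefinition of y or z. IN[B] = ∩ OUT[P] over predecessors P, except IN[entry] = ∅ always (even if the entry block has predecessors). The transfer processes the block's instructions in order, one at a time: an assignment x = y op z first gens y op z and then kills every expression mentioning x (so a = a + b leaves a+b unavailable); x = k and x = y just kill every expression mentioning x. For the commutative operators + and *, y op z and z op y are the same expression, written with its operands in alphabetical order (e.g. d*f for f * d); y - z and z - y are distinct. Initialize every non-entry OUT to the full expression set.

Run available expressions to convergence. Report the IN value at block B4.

Answer: {a+e, b-b}

Trace:
Fixpoint table:
  B0:  IN={}  OUT={}
  B1:  IN={}  OUT={b-b}
  B2:  IN={b-b}  OUT={b-b}
  B3:  IN={b-b}  OUT={a+e, b-b}
  B4:  IN={a+e, b-b}  OUT={a*f, b-b}
  B5:  IN={b-b}  OUT={b-b}
  B6:  IN={b-b}  OUT={b-b}
  B7:  IN={b-b}  OUT={b-b}

Merge at B4: IN[B4] = OUT[B3] = {a+e, b-b}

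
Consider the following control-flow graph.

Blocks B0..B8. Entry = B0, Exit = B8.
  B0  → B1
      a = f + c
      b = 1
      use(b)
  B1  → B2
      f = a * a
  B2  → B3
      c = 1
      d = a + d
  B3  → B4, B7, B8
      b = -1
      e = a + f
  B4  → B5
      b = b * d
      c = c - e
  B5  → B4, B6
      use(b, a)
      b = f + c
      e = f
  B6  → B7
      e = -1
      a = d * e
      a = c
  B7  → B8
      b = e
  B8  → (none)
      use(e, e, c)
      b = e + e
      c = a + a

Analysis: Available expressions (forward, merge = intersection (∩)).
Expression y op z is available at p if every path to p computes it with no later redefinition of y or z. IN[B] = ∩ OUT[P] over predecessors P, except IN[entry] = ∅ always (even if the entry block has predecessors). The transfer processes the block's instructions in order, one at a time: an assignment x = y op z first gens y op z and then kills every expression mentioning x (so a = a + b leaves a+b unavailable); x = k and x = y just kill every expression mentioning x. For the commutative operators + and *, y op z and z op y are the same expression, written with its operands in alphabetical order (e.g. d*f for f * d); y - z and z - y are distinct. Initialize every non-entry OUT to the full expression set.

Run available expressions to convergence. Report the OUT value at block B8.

Per-block solution:
  B0:   IN={}   OUT={c+f}
  B1:   IN={c+f}   OUT={a*a}
  B2:   IN={a*a}   OUT={a*a}
  B3:   IN={a*a}   OUT={a*a, a+f}
  B4:   IN={a*a, a+f}   OUT={a*a, a+f}
  B5:   IN={a*a, a+f}   OUT={a*a, a+f, c+f}
  B6:   IN={a*a, a+f, c+f}   OUT={c+f, d*e}
  B7:   IN={}   OUT={}
  B8:   IN={}   OUT={a+a, e+e}

Merge at B8: IN[B8] = OUT[B3] ∩ OUT[B7] = {}
Applying B8's transfer function to that IN value gives OUT[B8] (row B8 above).

Answer: {a+a, e+e}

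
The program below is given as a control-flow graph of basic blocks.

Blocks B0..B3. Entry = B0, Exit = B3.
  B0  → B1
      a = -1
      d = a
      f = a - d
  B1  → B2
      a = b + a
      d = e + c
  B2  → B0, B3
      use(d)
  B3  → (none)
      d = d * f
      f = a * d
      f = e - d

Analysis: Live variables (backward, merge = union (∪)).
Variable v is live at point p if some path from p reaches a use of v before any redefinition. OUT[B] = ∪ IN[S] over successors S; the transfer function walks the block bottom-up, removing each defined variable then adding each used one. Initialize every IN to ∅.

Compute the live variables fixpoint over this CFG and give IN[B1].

Answer: {a, b, c, e, f}

Working:
Converged values:
  B0:   IN={b, c, e}   OUT={a, b, c, e, f}
  B1:   IN={a, b, c, e, f}   OUT={a, b, c, d, e, f}
  B2:   IN={a, b, c, d, e, f}   OUT={a, b, c, d, e, f}
  B3:   IN={a, d, e, f}   OUT={}

Merge at B1: OUT[B1] = IN[B2] = {a, b, c, d, e, f}
Applying B1's transfer function to that OUT value gives IN[B1] (row B1 above).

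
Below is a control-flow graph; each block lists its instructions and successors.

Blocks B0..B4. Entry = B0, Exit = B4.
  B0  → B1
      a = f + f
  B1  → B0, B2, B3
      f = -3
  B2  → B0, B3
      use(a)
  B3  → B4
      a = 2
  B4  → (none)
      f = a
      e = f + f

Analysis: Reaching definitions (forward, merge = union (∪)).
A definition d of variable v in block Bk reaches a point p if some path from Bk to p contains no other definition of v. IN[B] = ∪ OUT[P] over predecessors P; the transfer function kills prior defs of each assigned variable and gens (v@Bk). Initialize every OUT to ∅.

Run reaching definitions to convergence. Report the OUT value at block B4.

Answer: {a@B3, e@B4, f@B4}

Derivation:
Converged values:
  B0:   IN={a@B0, f@B1}   OUT={a@B0, f@B1}
  B1:   IN={a@B0, f@B1}   OUT={a@B0, f@B1}
  B2:   IN={a@B0, f@B1}   OUT={a@B0, f@B1}
  B3:   IN={a@B0, f@B1}   OUT={a@B3, f@B1}
  B4:   IN={a@B3, f@B1}   OUT={a@B3, e@B4, f@B4}

Merge at B4: IN[B4] = OUT[B3] = {a@B3, f@B1}
Applying B4's transfer function to that IN value gives OUT[B4] (row B4 above).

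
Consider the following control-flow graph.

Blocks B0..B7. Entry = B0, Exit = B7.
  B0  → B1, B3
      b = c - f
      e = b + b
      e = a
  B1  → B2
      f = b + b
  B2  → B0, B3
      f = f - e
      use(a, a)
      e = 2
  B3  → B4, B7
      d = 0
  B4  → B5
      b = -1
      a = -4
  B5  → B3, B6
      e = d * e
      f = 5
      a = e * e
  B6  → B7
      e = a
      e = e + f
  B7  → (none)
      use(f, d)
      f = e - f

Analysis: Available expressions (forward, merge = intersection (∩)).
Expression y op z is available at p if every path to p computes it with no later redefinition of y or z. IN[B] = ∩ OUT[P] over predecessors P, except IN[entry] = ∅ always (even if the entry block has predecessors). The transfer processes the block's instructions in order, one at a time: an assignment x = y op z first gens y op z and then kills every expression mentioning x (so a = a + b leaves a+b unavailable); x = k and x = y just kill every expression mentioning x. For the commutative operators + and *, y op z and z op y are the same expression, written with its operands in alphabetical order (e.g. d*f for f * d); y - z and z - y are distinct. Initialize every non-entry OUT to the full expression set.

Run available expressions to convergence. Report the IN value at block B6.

Answer: {e*e}

Working:
Fixpoint table:
  B0: | IN={} | OUT={b+b, c-f}
  B1: | IN={b+b, c-f} | OUT={b+b}
  B2: | IN={b+b} | OUT={b+b}
  B3: | IN={} | OUT={}
  B4: | IN={} | OUT={}
  B5: | IN={} | OUT={e*e}
  B6: | IN={e*e} | OUT={}
  B7: | IN={} | OUT={}

Merge at B6: IN[B6] = OUT[B5] = {e*e}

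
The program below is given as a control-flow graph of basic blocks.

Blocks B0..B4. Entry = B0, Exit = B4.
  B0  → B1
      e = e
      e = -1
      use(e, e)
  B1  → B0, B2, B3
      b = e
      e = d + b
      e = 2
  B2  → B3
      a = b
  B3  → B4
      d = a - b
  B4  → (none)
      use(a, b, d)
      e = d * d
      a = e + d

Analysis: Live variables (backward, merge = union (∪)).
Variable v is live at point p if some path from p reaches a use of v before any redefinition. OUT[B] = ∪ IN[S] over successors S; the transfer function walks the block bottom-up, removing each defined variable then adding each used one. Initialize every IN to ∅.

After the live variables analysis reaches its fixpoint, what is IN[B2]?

Answer: {b}

Trace:
Fixpoint table:
  B0:   IN={a, d, e}   OUT={a, d, e}
  B1:   IN={a, d, e}   OUT={a, b, d, e}
  B2:   IN={b}   OUT={a, b}
  B3:   IN={a, b}   OUT={a, b, d}
  B4:   IN={a, b, d}   OUT={}

Merge at B2: OUT[B2] = IN[B3] = {a, b}
Applying B2's transfer function to that OUT value gives IN[B2] (row B2 above).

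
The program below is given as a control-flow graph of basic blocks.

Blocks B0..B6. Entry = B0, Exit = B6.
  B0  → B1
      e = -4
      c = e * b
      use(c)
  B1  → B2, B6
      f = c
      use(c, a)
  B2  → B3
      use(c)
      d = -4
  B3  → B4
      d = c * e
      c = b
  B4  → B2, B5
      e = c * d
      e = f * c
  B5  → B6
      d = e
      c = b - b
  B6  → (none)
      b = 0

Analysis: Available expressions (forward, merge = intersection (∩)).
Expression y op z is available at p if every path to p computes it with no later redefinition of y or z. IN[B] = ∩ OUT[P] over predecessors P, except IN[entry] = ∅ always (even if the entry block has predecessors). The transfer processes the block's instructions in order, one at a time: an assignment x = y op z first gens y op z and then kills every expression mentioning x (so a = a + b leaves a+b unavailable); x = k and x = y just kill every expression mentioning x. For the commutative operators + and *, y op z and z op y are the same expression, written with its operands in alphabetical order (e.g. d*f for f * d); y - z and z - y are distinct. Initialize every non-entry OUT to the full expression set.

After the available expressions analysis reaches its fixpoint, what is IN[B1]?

Fixpoint table:
  B0:   IN={}   OUT={b*e}
  B1:   IN={b*e}   OUT={b*e}
  B2:   IN={}   OUT={}
  B3:   IN={}   OUT={}
  B4:   IN={}   OUT={c*d, c*f}
  B5:   IN={c*d, c*f}   OUT={b-b}
  B6:   IN={}   OUT={}

Merge at B1: IN[B1] = OUT[B0] = {b*e}

Answer: {b*e}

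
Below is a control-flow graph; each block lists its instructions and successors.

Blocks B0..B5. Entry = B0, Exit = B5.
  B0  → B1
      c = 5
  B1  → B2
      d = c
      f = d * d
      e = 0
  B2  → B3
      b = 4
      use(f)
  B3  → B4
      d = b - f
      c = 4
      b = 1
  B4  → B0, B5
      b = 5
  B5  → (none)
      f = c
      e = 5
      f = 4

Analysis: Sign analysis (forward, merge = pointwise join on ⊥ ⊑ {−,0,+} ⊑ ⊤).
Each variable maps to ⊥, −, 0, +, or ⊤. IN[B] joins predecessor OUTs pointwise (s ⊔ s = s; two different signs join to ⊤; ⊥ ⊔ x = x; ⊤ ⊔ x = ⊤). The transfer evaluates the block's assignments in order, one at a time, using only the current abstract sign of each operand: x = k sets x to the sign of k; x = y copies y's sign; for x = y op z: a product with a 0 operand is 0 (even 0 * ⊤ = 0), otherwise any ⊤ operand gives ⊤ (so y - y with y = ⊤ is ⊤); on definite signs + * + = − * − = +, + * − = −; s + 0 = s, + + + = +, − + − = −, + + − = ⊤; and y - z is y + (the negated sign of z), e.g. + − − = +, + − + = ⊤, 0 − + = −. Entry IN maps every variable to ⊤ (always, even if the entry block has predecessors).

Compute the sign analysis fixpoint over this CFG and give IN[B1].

Answer: {a: ⊤, b: ⊤, c: +, d: ⊤, e: ⊤, f: ⊤}

Derivation:
Fixpoint table:
  B0:  IN=(all ⊤)  OUT={c:+; rest ⊤}
  B1:  IN={c:+; rest ⊤}  OUT={c:+, d:+, e:0, f:+; rest ⊤}
  B2:  IN={c:+, d:+, e:0, f:+; rest ⊤}  OUT={b:+, c:+, d:+, e:0, f:+; rest ⊤}
  B3:  IN={b:+, c:+, d:+, e:0, f:+; rest ⊤}  OUT={b:+, c:+, e:0, f:+; rest ⊤}
  B4:  IN={b:+, c:+, e:0, f:+; rest ⊤}  OUT={b:+, c:+, e:0, f:+; rest ⊤}
  B5:  IN={b:+, c:+, e:0, f:+; rest ⊤}  OUT={b:+, c:+, e:+, f:+; rest ⊤}

Merge at B1: IN[B1] = OUT[B0] = {a: ⊤, b: ⊤, c: +, d: ⊤, e: ⊤, f: ⊤}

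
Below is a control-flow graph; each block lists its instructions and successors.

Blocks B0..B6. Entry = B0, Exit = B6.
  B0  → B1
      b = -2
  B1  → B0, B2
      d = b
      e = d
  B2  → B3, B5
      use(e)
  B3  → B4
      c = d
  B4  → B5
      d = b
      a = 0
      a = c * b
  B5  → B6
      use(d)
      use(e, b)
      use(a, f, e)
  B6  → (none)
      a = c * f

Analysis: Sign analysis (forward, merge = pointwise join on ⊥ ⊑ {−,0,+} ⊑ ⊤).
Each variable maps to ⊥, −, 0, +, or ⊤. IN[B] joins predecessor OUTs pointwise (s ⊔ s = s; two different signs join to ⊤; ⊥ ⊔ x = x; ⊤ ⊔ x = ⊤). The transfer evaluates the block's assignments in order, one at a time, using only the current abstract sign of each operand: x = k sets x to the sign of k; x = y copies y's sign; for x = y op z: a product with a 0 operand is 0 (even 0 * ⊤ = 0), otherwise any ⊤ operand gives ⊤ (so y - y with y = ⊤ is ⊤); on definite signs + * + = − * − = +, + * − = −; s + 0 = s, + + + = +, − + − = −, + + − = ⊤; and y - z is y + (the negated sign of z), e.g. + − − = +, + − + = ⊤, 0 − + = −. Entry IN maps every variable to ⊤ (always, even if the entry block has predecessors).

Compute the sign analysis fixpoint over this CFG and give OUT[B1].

Answer: {a: ⊤, b: -, c: ⊤, d: -, e: -, f: ⊤}

Working:
Per-block solution:
  B0: | IN=(all ⊤) | OUT={b:-; rest ⊤}
  B1: | IN={b:-; rest ⊤} | OUT={b:-, d:-, e:-; rest ⊤}
  B2: | IN={b:-, d:-, e:-; rest ⊤} | OUT={b:-, d:-, e:-; rest ⊤}
  B3: | IN={b:-, d:-, e:-; rest ⊤} | OUT={b:-, c:-, d:-, e:-; rest ⊤}
  B4: | IN={b:-, c:-, d:-, e:-; rest ⊤} | OUT={a:+, b:-, c:-, d:-, e:-; rest ⊤}
  B5: | IN={b:-, d:-, e:-; rest ⊤} | OUT={b:-, d:-, e:-; rest ⊤}
  B6: | IN={b:-, d:-, e:-; rest ⊤} | OUT={b:-, d:-, e:-; rest ⊤}

Merge at B1: IN[B1] = OUT[B0] = {a: ⊤, b: -, c: ⊤, d: ⊤, e: ⊤, f: ⊤}
Applying B1's transfer function to that IN value gives OUT[B1] (row B1 above).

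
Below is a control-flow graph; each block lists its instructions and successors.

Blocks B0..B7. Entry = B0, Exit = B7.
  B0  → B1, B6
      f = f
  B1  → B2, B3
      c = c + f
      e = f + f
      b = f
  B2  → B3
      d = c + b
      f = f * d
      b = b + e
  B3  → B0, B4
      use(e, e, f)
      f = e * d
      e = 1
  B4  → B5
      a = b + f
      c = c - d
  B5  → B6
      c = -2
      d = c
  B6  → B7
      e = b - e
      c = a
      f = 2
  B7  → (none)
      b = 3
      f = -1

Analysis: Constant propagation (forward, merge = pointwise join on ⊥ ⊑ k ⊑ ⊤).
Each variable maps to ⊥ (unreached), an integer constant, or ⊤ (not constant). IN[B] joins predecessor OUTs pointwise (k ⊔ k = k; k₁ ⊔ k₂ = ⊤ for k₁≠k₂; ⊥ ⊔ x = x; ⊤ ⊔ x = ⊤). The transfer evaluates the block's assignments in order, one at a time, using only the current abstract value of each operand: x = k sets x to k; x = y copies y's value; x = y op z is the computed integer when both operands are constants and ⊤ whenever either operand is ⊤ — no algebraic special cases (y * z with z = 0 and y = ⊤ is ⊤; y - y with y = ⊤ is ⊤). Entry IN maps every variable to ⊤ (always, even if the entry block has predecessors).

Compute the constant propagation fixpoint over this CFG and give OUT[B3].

Answer: {a: ⊤, b: ⊤, c: ⊤, d: ⊤, e: 1, f: ⊤}

Derivation:
Fixpoint table:
  B0:   IN=(all ⊤)   OUT=(all ⊤)
  B1:   IN=(all ⊤)   OUT=(all ⊤)
  B2:   IN=(all ⊤)   OUT=(all ⊤)
  B3:   IN=(all ⊤)   OUT={e:1; rest ⊤}
  B4:   IN={e:1; rest ⊤}   OUT={e:1; rest ⊤}
  B5:   IN={e:1; rest ⊤}   OUT={c:-2, d:-2, e:1; rest ⊤}
  B6:   IN=(all ⊤)   OUT={f:2; rest ⊤}
  B7:   IN={f:2; rest ⊤}   OUT={b:3, f:-1; rest ⊤}

Merge at B3: IN[B3] = OUT[B1] ⊔ OUT[B2] = {a: ⊤, b: ⊤, c: ⊤, d: ⊤, e: ⊤, f: ⊤}
Applying B3's transfer function to that IN value gives OUT[B3] (row B3 above).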